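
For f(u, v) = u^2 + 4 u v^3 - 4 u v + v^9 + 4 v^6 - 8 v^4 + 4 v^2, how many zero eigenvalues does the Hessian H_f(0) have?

Hessian at 0 has rank 1.

1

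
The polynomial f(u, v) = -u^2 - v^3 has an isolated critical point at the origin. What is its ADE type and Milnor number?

The Hessian of f at 0 has rank 1. Corank 1: A-series; mu = 2 gives A_2.

Type A2, Milnor number mu = 2.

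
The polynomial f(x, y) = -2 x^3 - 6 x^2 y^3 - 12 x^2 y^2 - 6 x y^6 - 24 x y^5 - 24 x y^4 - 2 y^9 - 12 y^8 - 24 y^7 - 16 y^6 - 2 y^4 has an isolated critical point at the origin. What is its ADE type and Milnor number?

The Hessian of f at 0 is [[0, 0], [0, 0]] with rank 0, so corank 2. A Groebner basis of the Jacobian ideal J(f) in C{x,y} is {x^3, x^2*y, x^2/4 + x*y^2, y^3}; counting standard monomials gives mu = 6. Corank 2; j^3 = -2*x^3 is a perfect cube, so E-series; the 4-jet and mu = 6 give E_6.

Type E_{6}, Milnor number mu = 6.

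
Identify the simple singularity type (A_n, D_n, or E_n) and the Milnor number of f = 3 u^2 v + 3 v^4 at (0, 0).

Type D5, Milnor number mu = 5.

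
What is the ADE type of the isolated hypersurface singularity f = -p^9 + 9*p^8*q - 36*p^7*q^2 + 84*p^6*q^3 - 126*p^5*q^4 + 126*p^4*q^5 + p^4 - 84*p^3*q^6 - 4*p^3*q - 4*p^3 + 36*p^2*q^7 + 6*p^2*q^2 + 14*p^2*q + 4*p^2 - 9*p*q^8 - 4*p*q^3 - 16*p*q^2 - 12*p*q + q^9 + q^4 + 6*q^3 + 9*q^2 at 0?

The Hessian of f at 0 has rank 1. Corank 1: A-series; mu = 8 gives A_8.

A_{8}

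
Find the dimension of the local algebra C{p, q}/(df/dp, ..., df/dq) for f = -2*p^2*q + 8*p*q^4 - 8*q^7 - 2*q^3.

4

The Hessian of f at 0 has rank 0. Corank 2; j^3 = -2*q*(p^2 + q^2) splits into three distinct lines over C (the quadratic factor has nonzero discriminant), so D_4.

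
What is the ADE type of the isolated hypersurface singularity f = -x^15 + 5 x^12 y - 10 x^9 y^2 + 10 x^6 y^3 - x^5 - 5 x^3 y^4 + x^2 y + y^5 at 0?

D_6

The Hessian of f at 0 is [[0, 0], [0, 0]] with rank 0, so corank 2. A Groebner basis of the Jacobian ideal J(f) in C{x,y} is {x^2/5 + y^4, x^3, x*y}; counting standard monomials gives mu = 6. Corank 2; j^3 = x^2*y has shape L^2 M (L != M), so D-series; mu = 6 gives D_6.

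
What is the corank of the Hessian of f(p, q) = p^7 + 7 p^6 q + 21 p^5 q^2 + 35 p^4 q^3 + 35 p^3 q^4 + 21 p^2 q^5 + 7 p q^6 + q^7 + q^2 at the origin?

1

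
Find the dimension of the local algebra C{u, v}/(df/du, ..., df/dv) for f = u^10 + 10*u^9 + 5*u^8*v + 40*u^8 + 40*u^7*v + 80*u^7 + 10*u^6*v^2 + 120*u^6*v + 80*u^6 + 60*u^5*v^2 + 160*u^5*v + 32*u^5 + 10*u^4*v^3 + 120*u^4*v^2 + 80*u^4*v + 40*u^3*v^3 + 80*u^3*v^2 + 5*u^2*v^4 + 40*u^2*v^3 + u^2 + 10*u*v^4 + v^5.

The Hessian of f at 0 has rank 1. Corank 1: A-series; mu = 4 gives A_4.

4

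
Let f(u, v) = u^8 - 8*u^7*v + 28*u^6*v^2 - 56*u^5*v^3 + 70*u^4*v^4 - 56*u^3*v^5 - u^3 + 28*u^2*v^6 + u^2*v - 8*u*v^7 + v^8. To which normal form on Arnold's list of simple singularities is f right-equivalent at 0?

D_9

The Hessian of f at 0 has rank 0. Corank 2; j^3 = -u^2*(u - v) has shape L^2 M (L != M), so D-series; mu = 9 gives D_9.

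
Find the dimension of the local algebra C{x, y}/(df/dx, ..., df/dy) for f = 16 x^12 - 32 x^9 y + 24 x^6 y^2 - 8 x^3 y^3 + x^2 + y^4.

The Hessian of f at 0 has rank 1. Corank 1: A-series; mu = 3 gives A_3.

3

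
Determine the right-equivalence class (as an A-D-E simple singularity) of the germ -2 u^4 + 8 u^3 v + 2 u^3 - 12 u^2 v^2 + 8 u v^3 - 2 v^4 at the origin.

The Hessian of f at 0 is [[0, 0], [0, 0]] with rank 0, so corank 2. A Groebner basis of the Jacobian ideal J(f) in C{u,v} is {v^4, u*v^2 - v^3/3, u^2}; counting standard monomials gives mu = 6. Corank 2; j^3 = 2*u^3 is a perfect cube, so E-series; the 4-jet and mu = 6 give E_6.

E_{6}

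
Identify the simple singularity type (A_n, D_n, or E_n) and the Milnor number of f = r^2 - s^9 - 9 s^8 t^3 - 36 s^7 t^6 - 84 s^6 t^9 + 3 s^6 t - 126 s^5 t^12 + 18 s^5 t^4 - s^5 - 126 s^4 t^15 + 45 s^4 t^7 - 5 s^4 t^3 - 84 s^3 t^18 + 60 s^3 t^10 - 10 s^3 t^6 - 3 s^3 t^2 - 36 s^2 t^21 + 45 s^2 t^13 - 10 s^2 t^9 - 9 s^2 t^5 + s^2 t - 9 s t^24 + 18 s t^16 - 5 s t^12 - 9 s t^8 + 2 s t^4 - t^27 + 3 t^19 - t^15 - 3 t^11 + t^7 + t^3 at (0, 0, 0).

The Hessian of f at 0 has rank 1. Corank 2; j^3 = t*(s^2 + t^2) splits into three distinct lines over C (the quadratic factor has nonzero discriminant), so D_4.

Type D4, Milnor number mu = 4.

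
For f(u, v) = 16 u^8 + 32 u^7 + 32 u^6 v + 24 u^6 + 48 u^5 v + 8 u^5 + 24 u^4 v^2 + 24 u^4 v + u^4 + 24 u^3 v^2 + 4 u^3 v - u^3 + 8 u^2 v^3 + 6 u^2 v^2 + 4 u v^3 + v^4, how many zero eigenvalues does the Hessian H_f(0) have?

2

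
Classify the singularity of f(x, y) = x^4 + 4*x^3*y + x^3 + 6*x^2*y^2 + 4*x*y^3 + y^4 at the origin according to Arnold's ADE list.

E_{6}

The Hessian of f at 0 is [[0, 0], [0, 0]] with rank 0, so corank 2. A Groebner basis of the Jacobian ideal J(f) in C{x,y} is {y^4, x*y^2 + y^3/3, x^2}; counting standard monomials gives mu = 6. Corank 2; j^3 = x^3 is a perfect cube, so E-series; the 4-jet and mu = 6 give E_6.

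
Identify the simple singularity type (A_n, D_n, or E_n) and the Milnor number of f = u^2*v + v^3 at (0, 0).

Type D_{4}, Milnor number mu = 4.

The Hessian of f at 0 has rank 0. Corank 2; j^3 = v*(u^2 + v^2) splits into three distinct lines over C (the quadratic factor has nonzero discriminant), so D_4.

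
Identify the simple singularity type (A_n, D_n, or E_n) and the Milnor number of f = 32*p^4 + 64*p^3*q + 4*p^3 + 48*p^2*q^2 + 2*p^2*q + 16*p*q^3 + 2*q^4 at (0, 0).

The Hessian of f at 0 has rank 0. Corank 2; j^3 = 2*p^2*(2*p + q) has shape L^2 M (L != M), so D-series; mu = 5 gives D_5.

Type D_5, Milnor number mu = 5.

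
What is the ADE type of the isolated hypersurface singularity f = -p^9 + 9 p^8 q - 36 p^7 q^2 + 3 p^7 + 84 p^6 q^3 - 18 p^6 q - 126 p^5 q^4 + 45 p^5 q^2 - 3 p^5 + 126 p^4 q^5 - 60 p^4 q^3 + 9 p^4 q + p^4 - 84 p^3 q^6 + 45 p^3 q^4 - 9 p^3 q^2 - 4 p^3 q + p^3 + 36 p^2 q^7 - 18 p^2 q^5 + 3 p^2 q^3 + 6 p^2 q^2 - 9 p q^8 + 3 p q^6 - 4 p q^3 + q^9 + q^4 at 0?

The Hessian of f at 0 has rank 0. Corank 2; j^3 = p^3 is a perfect cube, so E-series; the 4-jet and mu = 6 give E_6.

E_{6}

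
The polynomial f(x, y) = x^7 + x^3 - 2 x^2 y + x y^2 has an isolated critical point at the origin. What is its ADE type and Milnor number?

Type D_8, Milnor number mu = 8.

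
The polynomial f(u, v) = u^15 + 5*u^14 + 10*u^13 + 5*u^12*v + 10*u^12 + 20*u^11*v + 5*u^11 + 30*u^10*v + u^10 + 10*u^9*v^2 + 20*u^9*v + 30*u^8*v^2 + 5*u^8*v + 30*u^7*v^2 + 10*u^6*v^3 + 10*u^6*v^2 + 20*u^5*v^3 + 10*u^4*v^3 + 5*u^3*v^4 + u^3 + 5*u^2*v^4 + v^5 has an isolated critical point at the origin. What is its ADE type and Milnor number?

The Hessian of f at 0 has rank 0. Corank 2; j^3 = u^3 is a perfect cube, so E-series; the 5-jet and mu = 8 give E_8.

Type E_8, Milnor number mu = 8.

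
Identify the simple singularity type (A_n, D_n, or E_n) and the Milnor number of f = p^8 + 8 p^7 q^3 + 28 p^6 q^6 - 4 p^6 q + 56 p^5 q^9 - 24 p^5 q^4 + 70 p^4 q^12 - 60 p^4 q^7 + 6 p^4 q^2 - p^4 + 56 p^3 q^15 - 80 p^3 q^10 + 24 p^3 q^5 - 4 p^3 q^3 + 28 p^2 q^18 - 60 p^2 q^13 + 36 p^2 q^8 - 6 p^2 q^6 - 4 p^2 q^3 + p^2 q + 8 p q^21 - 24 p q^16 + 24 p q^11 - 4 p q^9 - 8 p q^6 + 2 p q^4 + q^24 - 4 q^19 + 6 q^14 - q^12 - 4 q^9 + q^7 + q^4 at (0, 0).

Type D5, Milnor number mu = 5.

The Hessian of f at 0 is [[0, 0], [0, 0]] with rank 0, so corank 2. A Groebner basis of the Jacobian ideal J(f) in C{p,q} is {p^3, p^2/4 + q^3, p*q}; counting standard monomials gives mu = 5. Corank 2; j^3 = p^2*q has shape L^2 M (L != M), so D-series; mu = 5 gives D_5.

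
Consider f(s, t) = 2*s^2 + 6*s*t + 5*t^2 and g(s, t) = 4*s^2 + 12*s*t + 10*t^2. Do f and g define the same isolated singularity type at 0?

Yes.

The Hessian of f at 0 has rank 2. Corank 0: nondegenerate Morse point, so A_1. The Hessian of g at 0 has rank 2. Corank 0: nondegenerate Morse point, so A_1. Both have type A_1, hence right-equivalent.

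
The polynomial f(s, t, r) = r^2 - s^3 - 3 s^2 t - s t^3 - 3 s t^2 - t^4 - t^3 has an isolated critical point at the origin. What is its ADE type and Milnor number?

Type E7, Milnor number mu = 7.

The Hessian of f at 0 has rank 1. Corank 2; j^3 = -(s + t)^3 is a perfect cube, so E-series; the 4-jet and mu = 7 give E_7.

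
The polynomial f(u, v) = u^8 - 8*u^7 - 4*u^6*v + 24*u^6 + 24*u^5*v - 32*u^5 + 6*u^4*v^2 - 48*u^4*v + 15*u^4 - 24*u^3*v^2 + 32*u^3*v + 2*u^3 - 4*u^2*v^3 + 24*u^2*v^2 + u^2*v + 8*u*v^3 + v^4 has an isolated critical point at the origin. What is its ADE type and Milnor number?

Type D_{5}, Milnor number mu = 5.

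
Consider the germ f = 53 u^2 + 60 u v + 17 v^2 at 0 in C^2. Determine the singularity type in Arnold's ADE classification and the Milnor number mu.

Type A1, Milnor number mu = 1.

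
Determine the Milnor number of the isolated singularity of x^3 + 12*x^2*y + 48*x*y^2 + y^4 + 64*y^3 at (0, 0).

6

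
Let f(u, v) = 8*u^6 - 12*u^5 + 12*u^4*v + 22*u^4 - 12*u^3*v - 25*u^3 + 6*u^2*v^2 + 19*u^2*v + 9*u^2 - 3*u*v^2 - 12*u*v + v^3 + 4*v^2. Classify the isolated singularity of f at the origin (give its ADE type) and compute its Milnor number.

Type A_{2}, Milnor number mu = 2.

The Hessian of f at 0 is [[18, -12], [-12, 8]] with rank 1, so corank 1. A Groebner basis of the Jacobian ideal J(f) in C{u,v} is {v^2, u - 2*v/3}; counting standard monomials gives mu = 2. Corank 1: A-series; mu = 2 gives A_2.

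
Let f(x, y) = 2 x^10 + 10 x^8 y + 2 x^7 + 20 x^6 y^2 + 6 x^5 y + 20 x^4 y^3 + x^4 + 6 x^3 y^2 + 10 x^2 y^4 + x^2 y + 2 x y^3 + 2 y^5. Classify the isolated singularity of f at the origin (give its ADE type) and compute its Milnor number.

Type D_{6}, Milnor number mu = 6.

The Hessian of f at 0 is [[0, 0], [0, 0]] with rank 0, so corank 2. A Groebner basis of the Jacobian ideal J(f) in C{x,y} is {x^3, x^2*y, -x^2/4 + x*y^2, x*y + y^3}; counting standard monomials gives mu = 6. Corank 2; j^3 = x^2*y has shape L^2 M (L != M), so D-series; mu = 6 gives D_6.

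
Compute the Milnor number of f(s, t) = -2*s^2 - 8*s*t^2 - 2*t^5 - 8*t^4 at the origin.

4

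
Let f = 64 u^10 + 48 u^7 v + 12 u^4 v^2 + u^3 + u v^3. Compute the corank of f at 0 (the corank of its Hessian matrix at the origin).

Hessian at 0 has rank 0.

2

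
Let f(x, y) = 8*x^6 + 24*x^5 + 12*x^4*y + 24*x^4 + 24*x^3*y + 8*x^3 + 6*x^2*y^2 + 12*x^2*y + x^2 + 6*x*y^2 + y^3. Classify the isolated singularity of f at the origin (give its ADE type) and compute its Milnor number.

The Hessian of f at 0 is [[2, 0], [0, 0]] with rank 1, so corank 1. A Groebner basis of the Jacobian ideal J(f) in C{x,y} is {y^2, x}; counting standard monomials gives mu = 2. Corank 1: A-series; mu = 2 gives A_2.

Type A2, Milnor number mu = 2.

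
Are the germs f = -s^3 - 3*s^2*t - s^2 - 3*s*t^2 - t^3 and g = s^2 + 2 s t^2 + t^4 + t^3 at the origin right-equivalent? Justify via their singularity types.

Yes.

The Hessian of f at 0 is [[-2, 0], [0, 0]] with rank 1, so corank 1. A Groebner basis of the Jacobian ideal J(f) in C{s,t} is {t^2, s}; counting standard monomials gives mu = 2. Corank 1: A-series; mu = 2 gives A_2. The Hessian of g at 0 is [[2, 0], [0, 0]] with rank 1, so corank 1. A Groebner basis of the Jacobian ideal J(g) in C{s,t} is {t^2, s}; counting standard monomials gives mu = 2. Corank 1: A-series; mu = 2 gives A_2. Both have type A_2, hence right-equivalent.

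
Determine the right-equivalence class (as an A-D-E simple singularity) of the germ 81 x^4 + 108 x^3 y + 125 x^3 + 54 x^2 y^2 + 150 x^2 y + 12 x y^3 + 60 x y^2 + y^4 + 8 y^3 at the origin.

The Hessian of f at 0 has rank 0. Corank 2; j^3 = (5*x + 2*y)^3 is a perfect cube, so E-series; the 4-jet and mu = 6 give E_6.

E6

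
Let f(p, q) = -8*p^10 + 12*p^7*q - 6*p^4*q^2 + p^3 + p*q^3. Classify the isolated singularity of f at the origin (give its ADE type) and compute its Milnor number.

The Hessian of f at 0 is [[0, 0], [0, 0]] with rank 0, so corank 2. A Groebner basis of the Jacobian ideal J(f) in C{p,q} is {p^3, p*q^2, 3*p^2 + q^3}; counting standard monomials gives mu = 7. Corank 2; j^3 = p^3 is a perfect cube, so E-series; the 4-jet and mu = 7 give E_7.

Type E_{7}, Milnor number mu = 7.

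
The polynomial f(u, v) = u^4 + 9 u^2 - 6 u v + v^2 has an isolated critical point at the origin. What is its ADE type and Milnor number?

Type A_{3}, Milnor number mu = 3.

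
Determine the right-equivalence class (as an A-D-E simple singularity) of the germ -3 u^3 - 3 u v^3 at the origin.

E7

The Hessian of f at 0 is [[0, 0], [0, 0]] with rank 0, so corank 2. A Groebner basis of the Jacobian ideal J(f) in C{u,v} is {u^3, u*v^2, 3*u^2 + v^3}; counting standard monomials gives mu = 7. Corank 2; j^3 = -3*u^3 is a perfect cube, so E-series; the 4-jet and mu = 7 give E_7.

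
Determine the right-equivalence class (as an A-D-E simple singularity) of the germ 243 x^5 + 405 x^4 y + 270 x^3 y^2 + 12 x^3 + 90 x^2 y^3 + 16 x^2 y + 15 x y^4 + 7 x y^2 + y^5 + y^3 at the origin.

D6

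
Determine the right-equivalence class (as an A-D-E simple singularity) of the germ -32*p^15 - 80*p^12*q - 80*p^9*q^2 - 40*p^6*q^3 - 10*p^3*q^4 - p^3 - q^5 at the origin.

E_{8}

The Hessian of f at 0 is [[0, 0], [0, 0]] with rank 0, so corank 2. A Groebner basis of the Jacobian ideal J(f) in C{p,q} is {q^4, p^2}; counting standard monomials gives mu = 8. Corank 2; j^3 = -p^3 is a perfect cube, so E-series; the 5-jet and mu = 8 give E_8.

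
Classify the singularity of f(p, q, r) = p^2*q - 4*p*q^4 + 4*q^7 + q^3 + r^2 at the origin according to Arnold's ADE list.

D_{4}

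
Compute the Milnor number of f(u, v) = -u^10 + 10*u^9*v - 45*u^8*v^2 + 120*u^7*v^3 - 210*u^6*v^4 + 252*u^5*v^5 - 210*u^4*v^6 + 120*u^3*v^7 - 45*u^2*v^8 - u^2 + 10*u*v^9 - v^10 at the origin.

The Hessian of f at 0 has rank 1. Corank 1: A-series; mu = 9 gives A_9.

9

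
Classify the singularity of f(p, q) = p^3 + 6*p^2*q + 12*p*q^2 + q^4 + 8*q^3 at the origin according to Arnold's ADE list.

The Hessian of f at 0 has rank 0. Corank 2; j^3 = (p + 2*q)^3 is a perfect cube, so E-series; the 4-jet and mu = 6 give E_6.

E6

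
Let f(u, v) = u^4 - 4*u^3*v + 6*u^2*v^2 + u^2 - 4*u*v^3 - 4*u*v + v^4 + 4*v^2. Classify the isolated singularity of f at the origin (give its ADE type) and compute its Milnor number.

The Hessian of f at 0 is [[2, -4], [-4, 8]] with rank 1, so corank 1. A Groebner basis of the Jacobian ideal J(f) in C{u,v} is {v^3, u - 2*v}; counting standard monomials gives mu = 3. Corank 1: A-series; mu = 3 gives A_3.

Type A_3, Milnor number mu = 3.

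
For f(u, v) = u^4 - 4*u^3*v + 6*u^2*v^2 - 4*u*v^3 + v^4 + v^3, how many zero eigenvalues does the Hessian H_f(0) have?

2

The Hessian at 0 is [[0, 0], [0, 0]] of rank 0; hence corank 2.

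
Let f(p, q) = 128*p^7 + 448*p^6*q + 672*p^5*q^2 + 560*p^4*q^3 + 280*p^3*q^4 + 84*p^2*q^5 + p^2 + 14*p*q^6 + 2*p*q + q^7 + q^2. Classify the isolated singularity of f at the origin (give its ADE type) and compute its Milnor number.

The Hessian of f at 0 is [[2, 2], [2, 2]] with rank 1, so corank 1. A Groebner basis of the Jacobian ideal J(f) in C{p,q} is {q^6, p + q}; counting standard monomials gives mu = 6. Corank 1: A-series; mu = 6 gives A_6.

Type A6, Milnor number mu = 6.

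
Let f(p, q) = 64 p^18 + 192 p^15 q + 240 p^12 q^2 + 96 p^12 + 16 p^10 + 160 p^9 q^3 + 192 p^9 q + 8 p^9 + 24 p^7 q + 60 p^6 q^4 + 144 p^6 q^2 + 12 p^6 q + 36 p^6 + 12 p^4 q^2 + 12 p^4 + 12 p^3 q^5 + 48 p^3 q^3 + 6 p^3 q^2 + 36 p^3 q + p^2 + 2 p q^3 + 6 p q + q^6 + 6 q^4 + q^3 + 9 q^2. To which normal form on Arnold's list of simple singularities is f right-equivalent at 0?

A2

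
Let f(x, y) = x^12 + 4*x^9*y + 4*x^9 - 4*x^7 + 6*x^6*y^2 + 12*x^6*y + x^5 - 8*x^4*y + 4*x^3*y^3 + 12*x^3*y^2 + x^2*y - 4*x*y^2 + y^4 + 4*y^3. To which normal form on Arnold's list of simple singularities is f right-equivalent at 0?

D_{5}

The Hessian of f at 0 is [[0, 0], [0, 0]] with rank 0, so corank 2. A Groebner basis of the Jacobian ideal J(f) in C{x,y} is {x^3 + 2*x^2 - 8*y^2, x^2/4 + y^3 - y^2, x*y - 2*y^2}; counting standard monomials gives mu = 5. Corank 2; j^3 = y*(x - 2*y)^2 has shape L^2 M (L != M), so D-series; mu = 5 gives D_5.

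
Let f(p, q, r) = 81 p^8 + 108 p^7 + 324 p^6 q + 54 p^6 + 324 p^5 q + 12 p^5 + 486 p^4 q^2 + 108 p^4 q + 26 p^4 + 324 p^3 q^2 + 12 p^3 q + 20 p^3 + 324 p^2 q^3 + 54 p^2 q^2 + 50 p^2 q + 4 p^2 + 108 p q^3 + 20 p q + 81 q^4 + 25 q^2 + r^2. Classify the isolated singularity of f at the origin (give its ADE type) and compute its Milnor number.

Type A_3, Milnor number mu = 3.

The Hessian of f at 0 has rank 2. Corank 1: A-series; mu = 3 gives A_3.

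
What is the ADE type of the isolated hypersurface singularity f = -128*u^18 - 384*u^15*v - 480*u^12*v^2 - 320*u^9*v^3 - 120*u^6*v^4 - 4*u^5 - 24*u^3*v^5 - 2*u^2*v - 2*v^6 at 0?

The Hessian of f at 0 is [[0, 0], [0, 0]] with rank 0, so corank 2. A Groebner basis of the Jacobian ideal J(f) in C{u,v} is {u^2/6 + v^5, u^3, u*v}; counting standard monomials gives mu = 7. Corank 2; j^3 = -2*u^2*v has shape L^2 M (L != M), so D-series; mu = 7 gives D_7.

D_{7}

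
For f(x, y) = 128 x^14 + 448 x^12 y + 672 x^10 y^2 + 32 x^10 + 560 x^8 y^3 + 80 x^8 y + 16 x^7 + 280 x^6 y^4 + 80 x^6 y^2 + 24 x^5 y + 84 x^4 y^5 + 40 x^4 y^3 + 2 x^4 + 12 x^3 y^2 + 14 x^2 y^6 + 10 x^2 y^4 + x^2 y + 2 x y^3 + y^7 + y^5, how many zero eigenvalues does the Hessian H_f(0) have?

The Hessian at 0 is [[0, 0], [0, 0]] of rank 0; hence corank 2.

2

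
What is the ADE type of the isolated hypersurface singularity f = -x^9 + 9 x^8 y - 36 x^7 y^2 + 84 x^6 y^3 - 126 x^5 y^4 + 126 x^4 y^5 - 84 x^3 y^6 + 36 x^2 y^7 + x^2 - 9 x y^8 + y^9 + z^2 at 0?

The Hessian of f at 0 is [[2, 0, 0], [0, 0, 0], [0, 0, 2]] with rank 2, so corank 1. A Groebner basis of the Jacobian ideal J(f) in C{x,y,z} is {y^8, x, z}; counting standard monomials gives mu = 8. Corank 1: A-series; mu = 8 gives A_8.

A8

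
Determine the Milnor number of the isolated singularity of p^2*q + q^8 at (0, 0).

The Hessian of f at 0 has rank 0. Corank 2; j^3 = p^2*q has shape L^2 M (L != M), so D-series; mu = 9 gives D_9.

9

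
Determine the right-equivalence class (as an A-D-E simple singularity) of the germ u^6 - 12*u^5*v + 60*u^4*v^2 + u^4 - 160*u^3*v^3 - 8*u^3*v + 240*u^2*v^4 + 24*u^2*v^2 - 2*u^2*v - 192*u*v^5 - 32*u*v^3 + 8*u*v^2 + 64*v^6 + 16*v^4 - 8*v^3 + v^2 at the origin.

A5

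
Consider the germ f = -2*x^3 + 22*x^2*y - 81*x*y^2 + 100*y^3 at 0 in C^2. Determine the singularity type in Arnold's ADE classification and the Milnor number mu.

The Hessian of f at 0 is [[0, 0], [0, 0]] with rank 0, so corank 2. A Groebner basis of the Jacobian ideal J(f) in C{x,y} is {y^3, x^2 - 39*y^2/2, x*y - 9*y^2/2}; counting standard monomials gives mu = 4. Corank 2; j^3 = -(x - 4*y)*(2*x^2 - 14*x*y + 25*y^2) splits into three distinct lines over C (the quadratic factor has nonzero discriminant), so D_4.

Type D_4, Milnor number mu = 4.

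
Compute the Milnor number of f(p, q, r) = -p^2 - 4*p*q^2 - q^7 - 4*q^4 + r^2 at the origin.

6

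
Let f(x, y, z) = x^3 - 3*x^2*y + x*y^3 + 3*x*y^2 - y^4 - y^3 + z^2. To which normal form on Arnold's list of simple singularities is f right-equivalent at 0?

E_{7}

The Hessian of f at 0 is [[0, 0, 0], [0, 0, 0], [0, 0, 2]] with rank 1, so corank 2. A Groebner basis of the Jacobian ideal J(f) in C{x,y,z} is {x^3 - 3*x^2*y - 6*x^2 + 12*x*y - 6*y^2, 3*x^2 + x*y^2 - 6*x*y + 3*y^2, 3*x^2 - 6*x*y + y^3 + 3*y^2, z}; counting standard monomials gives mu = 7. Corank 2; j^3 = (x - y)^3 is a perfect cube, so E-series; the 4-jet and mu = 7 give E_7.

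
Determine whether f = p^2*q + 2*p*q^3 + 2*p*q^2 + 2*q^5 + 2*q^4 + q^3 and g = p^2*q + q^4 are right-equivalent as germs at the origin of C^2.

No.

The Hessian of f at 0 has rank 0. Corank 2; j^3 = q*(p + q)^2 has shape L^2 M (L != M), so D-series; mu = 6 gives D_6. The Hessian of g at 0 has rank 0. Corank 2; j^3 = p^2*q has shape L^2 M (L != M), so D-series; mu = 5 gives D_5. f is D_6 but g is D_5, hence not right-equivalent.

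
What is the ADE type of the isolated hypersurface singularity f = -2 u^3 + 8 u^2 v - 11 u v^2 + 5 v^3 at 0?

D_{4}

The Hessian of f at 0 is [[0, 0], [0, 0]] with rank 0, so corank 2. A Groebner basis of the Jacobian ideal J(f) in C{u,v} is {v^3, u^2 + v^2/2, u*v - v^2/2}; counting standard monomials gives mu = 4. Corank 2; j^3 = -(u - v)*(2*u^2 - 6*u*v + 5*v^2) splits into three distinct lines over C (the quadratic factor has nonzero discriminant), so D_4.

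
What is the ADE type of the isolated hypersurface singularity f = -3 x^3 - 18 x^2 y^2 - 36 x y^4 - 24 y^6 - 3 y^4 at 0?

E6

The Hessian of f at 0 is [[0, 0], [0, 0]] with rank 0, so corank 2. A Groebner basis of the Jacobian ideal J(f) in C{x,y} is {x^3, x^2*y, x^2/4 + x*y^2, y^3}; counting standard monomials gives mu = 6. Corank 2; j^3 = -3*x^3 is a perfect cube, so E-series; the 4-jet and mu = 6 give E_6.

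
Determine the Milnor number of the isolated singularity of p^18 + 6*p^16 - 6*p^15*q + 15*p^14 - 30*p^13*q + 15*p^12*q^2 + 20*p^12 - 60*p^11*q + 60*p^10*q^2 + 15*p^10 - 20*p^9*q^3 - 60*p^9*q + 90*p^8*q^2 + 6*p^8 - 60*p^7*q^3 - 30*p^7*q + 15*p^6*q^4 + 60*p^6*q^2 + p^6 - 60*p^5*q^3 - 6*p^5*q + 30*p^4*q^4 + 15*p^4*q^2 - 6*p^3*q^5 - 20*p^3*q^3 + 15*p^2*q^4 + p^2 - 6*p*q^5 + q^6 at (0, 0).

The Hessian of f at 0 has rank 1. Corank 1: A-series; mu = 5 gives A_5.

5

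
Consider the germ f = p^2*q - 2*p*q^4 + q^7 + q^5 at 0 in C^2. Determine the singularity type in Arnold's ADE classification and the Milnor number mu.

The Hessian of f at 0 is [[0, 0], [0, 0]] with rank 0, so corank 2. A Groebner basis of the Jacobian ideal J(f) in C{p,q} is {-p*q + q^4, p*q^2, p^2 + 5*p*q}; counting standard monomials gives mu = 6. Corank 2; j^3 = p^2*q has shape L^2 M (L != M), so D-series; mu = 6 gives D_6.

Type D_{6}, Milnor number mu = 6.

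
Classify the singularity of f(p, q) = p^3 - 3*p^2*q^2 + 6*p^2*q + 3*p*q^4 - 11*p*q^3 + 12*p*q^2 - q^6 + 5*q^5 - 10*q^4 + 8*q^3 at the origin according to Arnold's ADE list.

E7

The Hessian of f at 0 has rank 0. Corank 2; j^3 = (p + 2*q)^3 is a perfect cube, so E-series; the 4-jet and mu = 7 give E_7.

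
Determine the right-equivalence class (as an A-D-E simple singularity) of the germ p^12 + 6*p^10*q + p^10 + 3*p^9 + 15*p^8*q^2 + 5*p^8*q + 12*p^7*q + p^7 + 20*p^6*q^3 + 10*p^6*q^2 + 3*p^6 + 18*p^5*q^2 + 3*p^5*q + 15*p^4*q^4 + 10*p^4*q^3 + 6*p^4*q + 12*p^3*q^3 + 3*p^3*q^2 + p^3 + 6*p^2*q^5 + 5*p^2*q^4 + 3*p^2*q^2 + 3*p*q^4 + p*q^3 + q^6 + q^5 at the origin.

E_7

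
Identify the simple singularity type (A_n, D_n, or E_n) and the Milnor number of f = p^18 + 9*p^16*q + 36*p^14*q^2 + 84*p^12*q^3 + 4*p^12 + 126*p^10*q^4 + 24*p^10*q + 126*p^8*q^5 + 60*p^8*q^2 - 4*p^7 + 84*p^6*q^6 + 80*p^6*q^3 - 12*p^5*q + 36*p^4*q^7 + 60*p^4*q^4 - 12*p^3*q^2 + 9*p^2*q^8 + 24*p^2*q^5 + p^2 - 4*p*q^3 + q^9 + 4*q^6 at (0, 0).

The Hessian of f at 0 has rank 1. Corank 1: A-series; mu = 8 gives A_8.

Type A_{8}, Milnor number mu = 8.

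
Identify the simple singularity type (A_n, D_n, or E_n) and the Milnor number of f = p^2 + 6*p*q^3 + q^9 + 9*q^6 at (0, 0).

Type A8, Milnor number mu = 8.

The Hessian of f at 0 is [[2, 0], [0, 0]] with rank 1, so corank 1. A Groebner basis of the Jacobian ideal J(f) in C{p,q} is {p^2*q^2, p^3, p/3 + q^3}; counting standard monomials gives mu = 8. Corank 1: A-series; mu = 8 gives A_8.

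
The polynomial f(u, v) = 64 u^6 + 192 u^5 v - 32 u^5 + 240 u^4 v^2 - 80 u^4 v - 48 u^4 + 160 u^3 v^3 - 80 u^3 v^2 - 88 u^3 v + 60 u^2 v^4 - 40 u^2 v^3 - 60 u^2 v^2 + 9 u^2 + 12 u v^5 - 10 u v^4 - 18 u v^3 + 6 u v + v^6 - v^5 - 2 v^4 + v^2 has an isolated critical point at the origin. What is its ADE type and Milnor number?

Type A_{4}, Milnor number mu = 4.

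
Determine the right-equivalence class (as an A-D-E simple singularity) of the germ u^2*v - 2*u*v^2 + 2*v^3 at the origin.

D4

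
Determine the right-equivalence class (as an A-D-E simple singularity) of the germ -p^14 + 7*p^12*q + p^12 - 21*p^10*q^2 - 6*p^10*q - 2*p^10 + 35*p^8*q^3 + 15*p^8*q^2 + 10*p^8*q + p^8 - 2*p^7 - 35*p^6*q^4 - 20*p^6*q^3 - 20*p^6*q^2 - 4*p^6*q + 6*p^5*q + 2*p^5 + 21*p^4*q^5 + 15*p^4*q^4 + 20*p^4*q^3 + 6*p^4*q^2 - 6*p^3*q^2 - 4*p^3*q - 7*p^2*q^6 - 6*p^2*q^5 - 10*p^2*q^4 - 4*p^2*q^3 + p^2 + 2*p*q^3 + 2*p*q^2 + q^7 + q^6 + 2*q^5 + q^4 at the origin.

The Hessian of f at 0 has rank 1. Corank 1: A-series; mu = 6 gives A_6.

A_{6}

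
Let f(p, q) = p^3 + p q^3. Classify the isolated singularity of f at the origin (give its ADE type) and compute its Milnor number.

The Hessian of f at 0 is [[0, 0], [0, 0]] with rank 0, so corank 2. A Groebner basis of the Jacobian ideal J(f) in C{p,q} is {p^3, p*q^2, 3*p^2 + q^3}; counting standard monomials gives mu = 7. Corank 2; j^3 = p^3 is a perfect cube, so E-series; the 4-jet and mu = 7 give E_7.

Type E_{7}, Milnor number mu = 7.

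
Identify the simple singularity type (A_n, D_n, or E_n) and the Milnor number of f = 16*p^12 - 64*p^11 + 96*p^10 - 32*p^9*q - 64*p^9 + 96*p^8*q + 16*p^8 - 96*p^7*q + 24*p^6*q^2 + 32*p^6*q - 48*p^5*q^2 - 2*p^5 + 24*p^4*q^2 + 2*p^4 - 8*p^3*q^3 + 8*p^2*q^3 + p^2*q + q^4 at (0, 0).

The Hessian of f at 0 has rank 0. Corank 2; j^3 = p^2*q has shape L^2 M (L != M), so D-series; mu = 5 gives D_5.

Type D5, Milnor number mu = 5.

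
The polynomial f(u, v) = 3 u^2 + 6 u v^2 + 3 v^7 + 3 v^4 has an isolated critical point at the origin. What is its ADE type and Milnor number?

The Hessian of f at 0 has rank 1. Corank 1: A-series; mu = 6 gives A_6.

Type A_{6}, Milnor number mu = 6.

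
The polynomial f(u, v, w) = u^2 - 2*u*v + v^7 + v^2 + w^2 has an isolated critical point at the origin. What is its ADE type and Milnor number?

Type A6, Milnor number mu = 6.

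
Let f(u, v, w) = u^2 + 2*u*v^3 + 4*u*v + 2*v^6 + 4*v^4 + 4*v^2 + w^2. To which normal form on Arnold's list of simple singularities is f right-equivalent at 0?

The Hessian of f at 0 has rank 2. Corank 1: A-series; mu = 5 gives A_5.

A5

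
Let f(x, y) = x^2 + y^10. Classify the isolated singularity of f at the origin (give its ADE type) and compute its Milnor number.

Type A9, Milnor number mu = 9.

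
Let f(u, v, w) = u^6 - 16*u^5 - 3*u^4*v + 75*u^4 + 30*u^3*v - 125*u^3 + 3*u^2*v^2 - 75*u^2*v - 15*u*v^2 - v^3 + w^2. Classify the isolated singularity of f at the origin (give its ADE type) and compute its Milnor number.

Type E8, Milnor number mu = 8.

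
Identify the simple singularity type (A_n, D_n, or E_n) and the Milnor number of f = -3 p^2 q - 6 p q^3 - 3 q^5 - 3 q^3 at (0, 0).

Type D_{4}, Milnor number mu = 4.

The Hessian of f at 0 has rank 0. Corank 2; j^3 = -3*q*(p^2 + q^2) splits into three distinct lines over C (the quadratic factor has nonzero discriminant), so D_4.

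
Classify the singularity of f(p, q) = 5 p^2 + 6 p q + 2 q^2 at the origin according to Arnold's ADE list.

The Hessian of f at 0 has rank 2. Corank 0: nondegenerate Morse point, so A_1.

A_1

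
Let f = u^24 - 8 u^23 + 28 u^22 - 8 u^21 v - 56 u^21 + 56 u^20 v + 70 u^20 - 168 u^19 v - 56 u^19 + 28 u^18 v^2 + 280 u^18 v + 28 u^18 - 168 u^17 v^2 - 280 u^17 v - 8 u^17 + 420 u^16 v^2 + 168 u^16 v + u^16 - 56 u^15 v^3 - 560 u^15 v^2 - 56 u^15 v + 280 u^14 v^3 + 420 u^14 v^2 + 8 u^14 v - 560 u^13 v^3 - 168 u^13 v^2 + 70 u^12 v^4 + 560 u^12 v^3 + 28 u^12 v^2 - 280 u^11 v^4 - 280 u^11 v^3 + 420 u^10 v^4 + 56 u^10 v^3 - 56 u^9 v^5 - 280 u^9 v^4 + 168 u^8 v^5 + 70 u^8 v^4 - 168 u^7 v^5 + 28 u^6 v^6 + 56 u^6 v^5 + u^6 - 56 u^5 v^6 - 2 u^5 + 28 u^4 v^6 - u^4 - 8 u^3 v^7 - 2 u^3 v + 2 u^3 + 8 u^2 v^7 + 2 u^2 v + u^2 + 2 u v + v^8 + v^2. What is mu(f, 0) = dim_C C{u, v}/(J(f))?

The Hessian of f at 0 is [[2, 2], [2, 2]] with rank 1, so corank 1. A Groebner basis of the Jacobian ideal J(f) in C{u,v} is {-48*u^2/5 - 7*u*v/5 - 31*u/5 + v^4 - 4*v^3/5 + 2*v^2 - 31*v/5, u^3 - u^2 - u - v, u^2*v + 9*u^2/5 + 6*u*v/5 + 11*u/10 - v^3/10 + v^2/2 + 11*v/10, -u^2 + u*v^2 - u*v - u/2 + v^3/2 - v^2/2 - v/2}; counting standard monomials gives mu = 7. Corank 1: A-series; mu = 7 gives A_7.

7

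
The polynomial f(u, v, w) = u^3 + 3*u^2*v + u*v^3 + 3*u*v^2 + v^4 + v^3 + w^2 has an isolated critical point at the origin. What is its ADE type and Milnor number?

Type E_{7}, Milnor number mu = 7.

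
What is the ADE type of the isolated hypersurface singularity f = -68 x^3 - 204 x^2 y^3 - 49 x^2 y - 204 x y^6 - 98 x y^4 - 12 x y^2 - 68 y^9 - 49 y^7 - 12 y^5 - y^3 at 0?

The Hessian of f at 0 has rank 0. Corank 2; j^3 = -(4*x + y)*(17*x^2 + 8*x*y + y^2) splits into three distinct lines over C (the quadratic factor has nonzero discriminant), so D_4.

D4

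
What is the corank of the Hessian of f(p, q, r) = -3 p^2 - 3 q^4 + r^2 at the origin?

1

The Hessian at 0 is [[-6, 0, 0], [0, 0, 0], [0, 0, 2]] of rank 2; hence corank 1.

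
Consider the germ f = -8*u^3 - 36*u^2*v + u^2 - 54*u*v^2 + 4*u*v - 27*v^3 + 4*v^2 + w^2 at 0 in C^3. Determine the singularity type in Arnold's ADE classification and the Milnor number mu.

The Hessian of f at 0 has rank 2. Corank 1: A-series; mu = 2 gives A_2.

Type A2, Milnor number mu = 2.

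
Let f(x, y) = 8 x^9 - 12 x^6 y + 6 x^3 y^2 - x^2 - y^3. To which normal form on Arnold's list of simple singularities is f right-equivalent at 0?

A2

The Hessian of f at 0 has rank 1. Corank 1: A-series; mu = 2 gives A_2.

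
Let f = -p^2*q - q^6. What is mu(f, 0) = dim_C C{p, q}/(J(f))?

The Hessian of f at 0 has rank 0. Corank 2; j^3 = -p^2*q has shape L^2 M (L != M), so D-series; mu = 7 gives D_7.

7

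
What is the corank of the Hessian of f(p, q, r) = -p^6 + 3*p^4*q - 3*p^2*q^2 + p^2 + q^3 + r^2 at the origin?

Hessian at 0 has rank 2.

1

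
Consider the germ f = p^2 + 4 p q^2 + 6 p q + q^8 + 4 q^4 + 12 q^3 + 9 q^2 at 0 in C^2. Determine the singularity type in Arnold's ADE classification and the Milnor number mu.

Type A7, Milnor number mu = 7.

The Hessian of f at 0 is [[2, 6], [6, 18]] with rank 1, so corank 1. A Groebner basis of the Jacobian ideal J(f) in C{p,q} is {p^4 + 27*p^3 + 189*p^2*q - 891*p^2/4 - 1701*p*q/2 + 2187*p/8 + 6561*q/8, p^3*q - 9*p^3/2 - 27*p^2*q + 27*p^2 + 405*p*q/4 - 243*p/8 - 729*q/8, p/2 + q^2 + 3*q/2}; counting standard monomials gives mu = 7. Corank 1: A-series; mu = 7 gives A_7.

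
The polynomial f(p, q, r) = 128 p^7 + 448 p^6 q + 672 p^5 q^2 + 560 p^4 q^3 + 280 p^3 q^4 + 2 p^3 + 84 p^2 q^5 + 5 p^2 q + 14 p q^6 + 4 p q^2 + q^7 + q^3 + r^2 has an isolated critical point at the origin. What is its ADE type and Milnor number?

The Hessian of f at 0 has rank 1. Corank 2; j^3 = (p + q)^2*(2*p + q) has shape L^2 M (L != M), so D-series; mu = 8 gives D_8.

Type D_{8}, Milnor number mu = 8.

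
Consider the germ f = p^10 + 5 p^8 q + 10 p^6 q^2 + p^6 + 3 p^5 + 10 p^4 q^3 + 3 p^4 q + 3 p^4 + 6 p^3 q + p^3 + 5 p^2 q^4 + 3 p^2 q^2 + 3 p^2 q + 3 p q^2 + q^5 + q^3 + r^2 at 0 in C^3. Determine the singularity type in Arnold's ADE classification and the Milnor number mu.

The Hessian of f at 0 has rank 1. Corank 2; j^3 = (p + q)^3 is a perfect cube, so E-series; the 5-jet and mu = 8 give E_8.

Type E_8, Milnor number mu = 8.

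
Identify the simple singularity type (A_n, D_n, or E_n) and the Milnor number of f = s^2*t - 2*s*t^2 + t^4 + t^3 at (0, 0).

The Hessian of f at 0 is [[0, 0], [0, 0]] with rank 0, so corank 2. A Groebner basis of the Jacobian ideal J(f) in C{s,t} is {s^3 + s^2/4 - t^2/4, s^2/4 + t^3 - t^2/4, s*t - t^2}; counting standard monomials gives mu = 5. Corank 2; j^3 = t*(s - t)^2 has shape L^2 M (L != M), so D-series; mu = 5 gives D_5.

Type D5, Milnor number mu = 5.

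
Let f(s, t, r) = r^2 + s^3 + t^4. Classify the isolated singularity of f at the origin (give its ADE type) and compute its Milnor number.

Type E_6, Milnor number mu = 6.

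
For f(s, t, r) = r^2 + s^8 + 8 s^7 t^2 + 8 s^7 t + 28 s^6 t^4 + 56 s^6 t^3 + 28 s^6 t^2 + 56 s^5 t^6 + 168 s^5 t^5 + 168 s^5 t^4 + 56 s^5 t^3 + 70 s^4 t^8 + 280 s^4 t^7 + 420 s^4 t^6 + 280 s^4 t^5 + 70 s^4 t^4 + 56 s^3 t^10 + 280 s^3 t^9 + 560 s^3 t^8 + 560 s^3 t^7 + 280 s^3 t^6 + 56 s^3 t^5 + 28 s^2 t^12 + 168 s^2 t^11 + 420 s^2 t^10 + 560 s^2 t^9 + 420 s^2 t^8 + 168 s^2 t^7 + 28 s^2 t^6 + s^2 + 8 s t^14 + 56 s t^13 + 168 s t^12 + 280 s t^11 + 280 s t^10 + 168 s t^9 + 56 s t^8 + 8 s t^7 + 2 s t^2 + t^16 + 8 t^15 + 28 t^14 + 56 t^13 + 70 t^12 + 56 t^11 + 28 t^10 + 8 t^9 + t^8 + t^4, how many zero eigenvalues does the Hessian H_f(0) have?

Hessian at 0 has rank 2.

1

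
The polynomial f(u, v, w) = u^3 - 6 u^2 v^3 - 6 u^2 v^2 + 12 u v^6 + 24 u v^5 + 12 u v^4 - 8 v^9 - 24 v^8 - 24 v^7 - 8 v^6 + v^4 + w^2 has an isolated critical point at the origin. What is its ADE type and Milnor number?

The Hessian of f at 0 has rank 1. Corank 2; j^3 = u^3 is a perfect cube, so E-series; the 4-jet and mu = 6 give E_6.

Type E_{6}, Milnor number mu = 6.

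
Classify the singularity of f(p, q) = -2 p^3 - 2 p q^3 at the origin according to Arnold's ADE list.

The Hessian of f at 0 is [[0, 0], [0, 0]] with rank 0, so corank 2. A Groebner basis of the Jacobian ideal J(f) in C{p,q} is {p^3, p*q^2, 3*p^2 + q^3}; counting standard monomials gives mu = 7. Corank 2; j^3 = -2*p^3 is a perfect cube, so E-series; the 4-jet and mu = 7 give E_7.

E_7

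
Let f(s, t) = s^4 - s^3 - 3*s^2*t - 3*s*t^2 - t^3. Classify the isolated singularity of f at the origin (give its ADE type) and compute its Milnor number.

Type E_6, Milnor number mu = 6.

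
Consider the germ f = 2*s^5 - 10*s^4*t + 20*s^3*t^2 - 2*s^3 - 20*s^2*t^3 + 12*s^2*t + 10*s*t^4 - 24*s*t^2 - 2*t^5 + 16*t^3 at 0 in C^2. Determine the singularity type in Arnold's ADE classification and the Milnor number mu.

Type E8, Milnor number mu = 8.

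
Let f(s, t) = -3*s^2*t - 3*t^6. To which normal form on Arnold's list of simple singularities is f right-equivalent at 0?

The Hessian of f at 0 is [[0, 0], [0, 0]] with rank 0, so corank 2. A Groebner basis of the Jacobian ideal J(f) in C{s,t} is {s^2/6 + t^5, s^3, s*t}; counting standard monomials gives mu = 7. Corank 2; j^3 = -3*s^2*t has shape L^2 M (L != M), so D-series; mu = 7 gives D_7.

D_{7}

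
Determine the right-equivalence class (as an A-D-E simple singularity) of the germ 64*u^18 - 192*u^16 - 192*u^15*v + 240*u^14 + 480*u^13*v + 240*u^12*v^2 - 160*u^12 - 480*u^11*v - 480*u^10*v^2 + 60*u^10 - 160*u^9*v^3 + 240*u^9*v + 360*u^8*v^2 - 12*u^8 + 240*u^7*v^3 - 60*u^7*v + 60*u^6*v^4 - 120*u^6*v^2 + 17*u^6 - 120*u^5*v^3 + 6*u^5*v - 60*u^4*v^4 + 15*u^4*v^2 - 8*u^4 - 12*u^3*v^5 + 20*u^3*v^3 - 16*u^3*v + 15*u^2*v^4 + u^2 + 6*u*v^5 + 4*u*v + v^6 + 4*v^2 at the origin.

The Hessian of f at 0 has rank 1. Corank 1: A-series; mu = 5 gives A_5.

A_5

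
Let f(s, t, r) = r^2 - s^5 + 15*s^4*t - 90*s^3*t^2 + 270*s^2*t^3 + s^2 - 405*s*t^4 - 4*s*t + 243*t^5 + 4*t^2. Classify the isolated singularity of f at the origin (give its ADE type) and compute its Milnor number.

Type A4, Milnor number mu = 4.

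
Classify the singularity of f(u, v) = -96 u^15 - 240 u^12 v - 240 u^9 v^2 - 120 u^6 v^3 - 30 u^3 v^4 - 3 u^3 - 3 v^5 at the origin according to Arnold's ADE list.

E_{8}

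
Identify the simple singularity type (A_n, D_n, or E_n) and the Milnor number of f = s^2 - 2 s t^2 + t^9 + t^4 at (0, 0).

Type A_{8}, Milnor number mu = 8.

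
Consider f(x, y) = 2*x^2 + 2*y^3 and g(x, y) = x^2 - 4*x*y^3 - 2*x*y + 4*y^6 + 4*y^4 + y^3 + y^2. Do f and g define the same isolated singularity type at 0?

The Hessian of f at 0 has rank 1. Corank 1: A-series; mu = 2 gives A_2. The Hessian of g at 0 has rank 1. Corank 1: A-series; mu = 2 gives A_2. Both have type A_2, hence right-equivalent.

Yes.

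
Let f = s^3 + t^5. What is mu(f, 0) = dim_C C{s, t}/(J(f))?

8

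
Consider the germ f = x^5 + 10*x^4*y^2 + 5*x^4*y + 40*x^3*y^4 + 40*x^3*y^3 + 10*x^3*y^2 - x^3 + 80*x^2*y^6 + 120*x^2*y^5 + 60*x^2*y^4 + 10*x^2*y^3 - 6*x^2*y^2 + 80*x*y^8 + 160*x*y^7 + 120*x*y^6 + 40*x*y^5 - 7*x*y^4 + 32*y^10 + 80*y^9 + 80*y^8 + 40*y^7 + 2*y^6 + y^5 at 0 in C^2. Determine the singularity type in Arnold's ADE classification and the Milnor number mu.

Type E8, Milnor number mu = 8.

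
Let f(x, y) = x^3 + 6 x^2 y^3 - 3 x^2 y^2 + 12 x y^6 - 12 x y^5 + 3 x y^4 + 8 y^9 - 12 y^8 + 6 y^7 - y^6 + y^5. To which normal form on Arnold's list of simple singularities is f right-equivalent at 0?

E8

The Hessian of f at 0 has rank 0. Corank 2; j^3 = x^3 is a perfect cube, so E-series; the 5-jet and mu = 8 give E_8.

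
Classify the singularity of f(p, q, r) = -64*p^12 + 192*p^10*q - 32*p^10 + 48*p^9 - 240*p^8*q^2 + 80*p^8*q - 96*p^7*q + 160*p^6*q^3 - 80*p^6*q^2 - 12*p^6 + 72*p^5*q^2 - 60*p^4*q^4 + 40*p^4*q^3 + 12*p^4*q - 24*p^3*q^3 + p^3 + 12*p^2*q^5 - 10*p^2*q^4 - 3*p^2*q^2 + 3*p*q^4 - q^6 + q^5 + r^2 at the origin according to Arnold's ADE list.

E_8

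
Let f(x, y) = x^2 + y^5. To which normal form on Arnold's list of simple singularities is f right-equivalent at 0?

A4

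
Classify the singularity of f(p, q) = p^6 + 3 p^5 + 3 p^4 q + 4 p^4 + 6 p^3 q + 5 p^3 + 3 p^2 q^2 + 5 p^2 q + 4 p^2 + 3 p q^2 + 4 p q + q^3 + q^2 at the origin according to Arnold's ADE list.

The Hessian of f at 0 has rank 1. Corank 1: A-series; mu = 2 gives A_2.

A_2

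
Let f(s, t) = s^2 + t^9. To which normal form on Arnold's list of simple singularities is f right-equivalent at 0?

The Hessian of f at 0 is [[2, 0], [0, 0]] with rank 1, so corank 1. A Groebner basis of the Jacobian ideal J(f) in C{s,t} is {t^8, s}; counting standard monomials gives mu = 8. Corank 1: A-series; mu = 8 gives A_8.

A_8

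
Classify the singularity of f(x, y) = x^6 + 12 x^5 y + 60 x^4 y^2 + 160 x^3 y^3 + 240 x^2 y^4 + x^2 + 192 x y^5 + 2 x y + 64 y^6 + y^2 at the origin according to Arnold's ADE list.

The Hessian of f at 0 is [[2, 2], [2, 2]] with rank 1, so corank 1. A Groebner basis of the Jacobian ideal J(f) in C{x,y} is {y^5, x + y}; counting standard monomials gives mu = 5. Corank 1: A-series; mu = 5 gives A_5.

A_{5}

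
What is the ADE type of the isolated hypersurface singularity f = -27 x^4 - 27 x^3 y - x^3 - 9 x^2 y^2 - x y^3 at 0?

E7

The Hessian of f at 0 is [[0, 0], [0, 0]] with rank 0, so corank 2. A Groebner basis of the Jacobian ideal J(f) in C{x,y} is {x^2/3 + y^4 + y^3/9, x^3, x^2*y - x^2/9 - y^3/27, 2*x^2/3 + x*y^2 + 2*y^3/9}; counting standard monomials gives mu = 7. Corank 2; j^3 = -x^3 is a perfect cube, so E-series; the 4-jet and mu = 7 give E_7.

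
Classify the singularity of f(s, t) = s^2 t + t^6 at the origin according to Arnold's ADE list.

D_{7}

The Hessian of f at 0 is [[0, 0], [0, 0]] with rank 0, so corank 2. A Groebner basis of the Jacobian ideal J(f) in C{s,t} is {s^2/6 + t^5, s^3, s*t}; counting standard monomials gives mu = 7. Corank 2; j^3 = s^2*t has shape L^2 M (L != M), so D-series; mu = 7 gives D_7.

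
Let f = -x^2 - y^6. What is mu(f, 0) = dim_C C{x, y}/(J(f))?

The Hessian of f at 0 has rank 1. Corank 1: A-series; mu = 5 gives A_5.

5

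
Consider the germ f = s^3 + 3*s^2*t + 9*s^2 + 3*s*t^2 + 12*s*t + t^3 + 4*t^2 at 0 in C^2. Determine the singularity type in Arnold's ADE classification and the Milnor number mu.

The Hessian of f at 0 has rank 1. Corank 1: A-series; mu = 2 gives A_2.

Type A_{2}, Milnor number mu = 2.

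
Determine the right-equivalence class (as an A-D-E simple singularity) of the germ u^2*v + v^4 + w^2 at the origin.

The Hessian of f at 0 is [[0, 0, 0], [0, 0, 0], [0, 0, 2]] with rank 1, so corank 2. A Groebner basis of the Jacobian ideal J(f) in C{u,v,w} is {u^3, u^2/4 + v^3, u*v, w}; counting standard monomials gives mu = 5. Corank 2; j^3 = u^2*v has shape L^2 M (L != M), so D-series; mu = 5 gives D_5.

D_5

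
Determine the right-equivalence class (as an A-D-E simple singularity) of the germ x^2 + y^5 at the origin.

The Hessian of f at 0 has rank 1. Corank 1: A-series; mu = 4 gives A_4.

A4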